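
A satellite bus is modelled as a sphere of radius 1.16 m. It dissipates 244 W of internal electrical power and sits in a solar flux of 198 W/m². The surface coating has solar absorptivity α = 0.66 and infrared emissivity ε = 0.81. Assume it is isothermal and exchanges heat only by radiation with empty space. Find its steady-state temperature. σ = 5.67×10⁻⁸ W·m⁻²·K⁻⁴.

At steady state, absorbed solar power + internal power = radiated power.
Absorbed: α·S·A_cross = 0.66·198·4.227 = 552.4 W (cross-section πr²).
Total input = 552.4 + 244 = 796.4 W.
Radiated: εσ·A_surf·T⁴ with A_surf = 4πr² = 16.91 m².
T⁴ = 796.4/(0.81·5.67×10⁻⁸·16.91) = 1.026×10⁹ K⁴.

T ≈ 179 K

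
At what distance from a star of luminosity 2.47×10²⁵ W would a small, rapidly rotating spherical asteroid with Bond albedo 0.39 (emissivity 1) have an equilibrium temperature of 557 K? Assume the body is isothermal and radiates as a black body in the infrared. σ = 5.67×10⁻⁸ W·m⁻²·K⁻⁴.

d ≈ 7.41×10⁹ m

For an isothermal black-emitting sphere, (1−a)S·πr² = σ·4πr²·T⁴ ⇒ S = 4σT⁴/(1−a).
S = 4·5.67×10⁻⁸·(557)⁴/0.610 = 35790 W/m².
Flux falls as S = L/(4πd²), so d = √(L/(4πS)) = √(2.47×10²⁵/(4π·35790)).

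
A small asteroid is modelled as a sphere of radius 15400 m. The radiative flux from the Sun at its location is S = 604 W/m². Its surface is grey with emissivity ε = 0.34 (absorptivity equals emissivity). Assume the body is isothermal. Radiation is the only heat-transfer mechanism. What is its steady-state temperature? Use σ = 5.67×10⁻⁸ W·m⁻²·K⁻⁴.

T ≈ 227 K

At equilibrium, absorbed power = emitted power.
Absorbing cross-section = πr² = 7.451×10⁸ m²; emitting surface = 4πr² = 2.980×10⁹ m² (ratio 4).
εS·A_cross = εσ·A_surf·T⁴  ⇒  T⁴ = S/(4σ)   (ε cancels).
T⁴ = 604/(4·5.67×10⁻⁸) = 2.663×10⁹ K⁴.
T = (2.663×10⁹)^(1/4).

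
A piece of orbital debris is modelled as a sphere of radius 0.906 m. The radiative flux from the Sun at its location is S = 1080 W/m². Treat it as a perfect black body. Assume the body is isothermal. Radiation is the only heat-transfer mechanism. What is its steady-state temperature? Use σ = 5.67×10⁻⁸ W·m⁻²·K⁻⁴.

T ≈ 263 K

At equilibrium, absorbed power = emitted power.
Absorbing cross-section = πr² = 2.579 m²; emitting surface = 4πr² = 10.31 m² (ratio 4).
S·A_cross = εσ·A_surf·T⁴  ⇒  T⁴ = S/(4σ).
T⁴ = 1.00·1080/(4·5.67×10⁻⁸) = 4.762×10⁹ K⁴.
T = (4.762×10⁹)^(1/4).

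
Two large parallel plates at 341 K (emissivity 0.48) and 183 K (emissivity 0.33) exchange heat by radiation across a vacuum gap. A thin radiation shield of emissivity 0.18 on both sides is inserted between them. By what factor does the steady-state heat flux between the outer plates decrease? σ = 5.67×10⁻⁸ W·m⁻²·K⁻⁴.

factor ≈ 3.46

Without shield: q₀ = σΔ(T⁴)/(1/ε₁+1/ε₂−1) with denominator 4.114.
With shield the two gaps are in series; the resistances add: (1/ε₁+1/ε_s−1)+(1/ε_s+1/ε₂−1) = 6.639+7.586 = 14.22.
Heat-flux ratio q₀/q = 14.22/4.114.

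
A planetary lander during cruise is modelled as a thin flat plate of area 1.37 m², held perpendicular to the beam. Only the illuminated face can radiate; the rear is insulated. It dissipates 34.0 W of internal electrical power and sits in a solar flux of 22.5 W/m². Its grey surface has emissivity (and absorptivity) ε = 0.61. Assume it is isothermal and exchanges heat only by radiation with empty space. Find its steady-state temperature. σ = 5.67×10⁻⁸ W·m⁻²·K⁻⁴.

T ≈ 183 K

At steady state, absorbed solar power + internal power = radiated power.
Absorbed: α·S·A_cross = 0.61·22.5·1.370 = 18.80 W (cross-section A).
Total input = 18.80 + 34.0 = 52.80 W.
Radiated: εσ·A_surf·T⁴ with A_surf = A = 1.370 m².
T⁴ = 52.80/(0.61·5.67×10⁻⁸·1.370) = 1.114×10⁹ K⁴.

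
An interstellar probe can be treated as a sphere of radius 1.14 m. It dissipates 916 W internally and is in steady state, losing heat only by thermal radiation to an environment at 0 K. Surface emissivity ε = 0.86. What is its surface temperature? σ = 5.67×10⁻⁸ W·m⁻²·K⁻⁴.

Steady state: internal power = radiated power, P = εσA T⁴.
Radiating area A = 4πr² = 16.33 m².
T⁴ = P/(εσA) = 916/(0.86·5.67×10⁻⁸·16.33) = 1.150×10⁹ K⁴.
T = (1.150×10⁹)^(1/4).

T ≈ 184 K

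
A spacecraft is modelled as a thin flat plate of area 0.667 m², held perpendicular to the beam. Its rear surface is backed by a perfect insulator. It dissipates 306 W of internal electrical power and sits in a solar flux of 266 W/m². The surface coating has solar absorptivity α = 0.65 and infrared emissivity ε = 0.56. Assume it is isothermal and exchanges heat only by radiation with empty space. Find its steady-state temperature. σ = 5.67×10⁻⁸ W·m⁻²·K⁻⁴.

T ≈ 376 K

At steady state, absorbed solar power + internal power = radiated power.
Absorbed: α·S·A_cross = 0.65·266·0.6670 = 115.3 W (cross-section A).
Total input = 115.3 + 306 = 421.3 W.
Radiated: εσ·A_surf·T⁴ with A_surf = A = 0.6670 m².
T⁴ = 421.3/(0.56·5.67×10⁻⁸·0.6670) = 1.989×10¹⁰ K⁴.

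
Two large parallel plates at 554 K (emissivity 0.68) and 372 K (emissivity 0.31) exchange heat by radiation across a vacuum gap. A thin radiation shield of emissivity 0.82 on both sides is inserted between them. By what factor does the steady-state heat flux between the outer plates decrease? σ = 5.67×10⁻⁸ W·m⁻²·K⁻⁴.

Without shield: q₀ = σΔ(T⁴)/(1/ε₁+1/ε₂−1) with denominator 3.696.
With shield the two gaps are in series; the resistances add: (1/ε₁+1/ε_s−1)+(1/ε_s+1/ε₂−1) = 1.690+3.445 = 5.135.
Heat-flux ratio q₀/q = 5.135/3.696.

factor ≈ 1.39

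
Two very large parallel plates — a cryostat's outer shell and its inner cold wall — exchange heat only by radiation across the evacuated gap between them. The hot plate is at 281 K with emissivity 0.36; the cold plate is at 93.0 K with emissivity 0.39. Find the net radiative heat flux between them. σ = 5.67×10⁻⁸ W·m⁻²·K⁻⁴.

For two infinite grey parallel plates, q = σ(T₁⁴ − T₂⁴)/(1/ε₁ + 1/ε₂ − 1).
T₁⁴ − T₂⁴ = 6.235×10⁹ − 7.481×10⁷ = 6.160×10⁹ K⁴.
1/ε₁ + 1/ε₂ − 1 = 2.778 + 2.564 − 1 = 4.342.
q = 5.67×10⁻⁸ × 6.160×10⁹ / 4.342.

q ≈ 80.4 W/m²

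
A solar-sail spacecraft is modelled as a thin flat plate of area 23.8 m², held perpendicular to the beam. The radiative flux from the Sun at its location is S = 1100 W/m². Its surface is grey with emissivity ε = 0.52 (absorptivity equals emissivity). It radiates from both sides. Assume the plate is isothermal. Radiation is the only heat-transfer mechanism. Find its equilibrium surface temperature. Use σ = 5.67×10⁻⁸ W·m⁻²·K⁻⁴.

At equilibrium, absorbed power = emitted power.
Absorbing cross-section = A = 23.80 m²; emitting surface = 2A = 47.60 m² (ratio 2).
εS·A_cross = εσ·A_surf·T⁴  ⇒  T⁴ = S/(2σ)   (ε cancels).
T⁴ = 1100/(2·5.67×10⁻⁸) = 9.700×10⁹ K⁴.
T = (9.700×10⁹)^(1/4).

T ≈ 314 K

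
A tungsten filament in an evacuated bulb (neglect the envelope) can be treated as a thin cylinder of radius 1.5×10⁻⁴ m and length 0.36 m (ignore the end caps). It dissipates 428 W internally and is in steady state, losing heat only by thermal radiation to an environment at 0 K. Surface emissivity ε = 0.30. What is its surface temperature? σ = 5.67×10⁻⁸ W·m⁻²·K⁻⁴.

T ≈ 2930 K

Steady state: internal power = radiated power, P = εσA T⁴.
Radiating area A = 2πrL = 3.393×10⁻⁴ m².
T⁴ = P/(εσA) = 428/(0.30·5.67×10⁻⁸·3.393×10⁻⁴) = 7.416×10¹³ K⁴.
T = (7.416×10¹³)^(1/4).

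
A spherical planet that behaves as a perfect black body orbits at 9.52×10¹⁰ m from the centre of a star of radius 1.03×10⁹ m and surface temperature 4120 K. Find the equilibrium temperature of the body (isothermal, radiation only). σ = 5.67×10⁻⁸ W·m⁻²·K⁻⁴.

The star's surface emits σT_*⁴; at distance d the flux is S = σT_*⁴(R_*/d)².
S = 5.67×10⁻⁸·(4120)⁴·(1.03×10⁹/9.52×10¹⁰)² = 1912 W/m².
For an isothermal sphere T⁴ = (1−a)S/(4σ) = 8.432×10⁹ K⁴.

T ≈ 303 K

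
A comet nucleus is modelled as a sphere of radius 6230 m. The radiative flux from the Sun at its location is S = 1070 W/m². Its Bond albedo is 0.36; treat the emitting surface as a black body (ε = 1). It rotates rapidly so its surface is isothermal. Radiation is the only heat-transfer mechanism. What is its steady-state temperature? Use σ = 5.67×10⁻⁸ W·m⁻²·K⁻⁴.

At equilibrium, absorbed power = emitted power.
Absorbing cross-section = πr² = 1.219×10⁸ m²; emitting surface = 4πr² = 4.877×10⁸ m² (ratio 4).
(1−a)S·A_cross = εσ·A_surf·T⁴  ⇒  T⁴ = (1−a)S/(4σ).
T⁴ = 0.640·1070/(4·5.67×10⁻⁸) = 3.019×10⁹ K⁴.
T = (3.019×10⁹)^(1/4).

T ≈ 234 K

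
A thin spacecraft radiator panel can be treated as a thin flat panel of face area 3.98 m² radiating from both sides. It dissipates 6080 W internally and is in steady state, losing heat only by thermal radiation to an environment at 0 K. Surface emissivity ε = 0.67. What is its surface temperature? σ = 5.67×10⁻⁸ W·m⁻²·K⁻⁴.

Steady state: internal power = radiated power, P = εσA T⁴.
Radiating area A = 2·3.98 = 7.960 m².
T⁴ = P/(εσA) = 6080/(0.67·5.67×10⁻⁸·7.960) = 2.011×10¹⁰ K⁴.
T = (2.011×10¹⁰)^(1/4).

T ≈ 377 K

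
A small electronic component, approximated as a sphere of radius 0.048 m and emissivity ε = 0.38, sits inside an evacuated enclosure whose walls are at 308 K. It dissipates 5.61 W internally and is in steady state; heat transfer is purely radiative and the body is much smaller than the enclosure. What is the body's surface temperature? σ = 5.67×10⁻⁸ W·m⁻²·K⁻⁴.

For a small grey body in a large enclosure, net radiated power = εσA(T⁴ − T_w⁴).
Steady state: P = εσA(T⁴ − T_w⁴) with A = 4πr² = 0.02895 m².
T⁴ = P/(εσA) + T_w⁴ = 5.61/(0.38·5.67×10⁻⁸·0.02895) + (308)⁴
    = 8.993×10⁹ + 8.999×10⁹ = 1.799×10¹⁰ K⁴.

T ≈ 366 K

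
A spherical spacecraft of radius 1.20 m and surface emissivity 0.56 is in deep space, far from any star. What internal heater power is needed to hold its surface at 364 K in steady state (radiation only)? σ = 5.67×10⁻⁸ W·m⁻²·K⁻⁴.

P ≈ 10100 W

P = εσ·4πr²·T⁴.
4πr² = 18.10 m²; T⁴ = 1.756×10¹⁰ K⁴.
P = 0.56·5.67×10⁻⁸·18.10·1.756×10¹⁰.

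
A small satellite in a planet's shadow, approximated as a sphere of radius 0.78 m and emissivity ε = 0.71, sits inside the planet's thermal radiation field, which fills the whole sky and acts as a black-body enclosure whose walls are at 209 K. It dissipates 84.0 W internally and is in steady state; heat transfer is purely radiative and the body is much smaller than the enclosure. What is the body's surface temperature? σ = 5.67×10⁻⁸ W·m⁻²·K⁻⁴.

T ≈ 216 K

For a small grey body in a large enclosure, net radiated power = εσA(T⁴ − T_w⁴).
Steady state: P = εσA(T⁴ − T_w⁴) with A = 4πr² = 7.645 m².
T⁴ = P/(εσA) + T_w⁴ = 84.0/(0.71·5.67×10⁻⁸·7.645) + (209)⁴
    = 2.729×10⁸ + 1.908×10⁹ = 2.181×10⁹ K⁴.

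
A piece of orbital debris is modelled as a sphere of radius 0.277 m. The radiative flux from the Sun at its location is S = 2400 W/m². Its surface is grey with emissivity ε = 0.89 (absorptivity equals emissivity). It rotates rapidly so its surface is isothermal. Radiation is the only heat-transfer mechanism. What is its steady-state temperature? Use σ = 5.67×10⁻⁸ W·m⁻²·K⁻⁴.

At equilibrium, absorbed power = emitted power.
Absorbing cross-section = πr² = 0.2411 m²; emitting surface = 4πr² = 0.9642 m² (ratio 4).
εS·A_cross = εσ·A_surf·T⁴  ⇒  T⁴ = S/(4σ)   (ε cancels).
T⁴ = 2400/(4·5.67×10⁻⁸) = 1.058×10¹⁰ K⁴.
T = (1.058×10¹⁰)^(1/4).

T ≈ 321 K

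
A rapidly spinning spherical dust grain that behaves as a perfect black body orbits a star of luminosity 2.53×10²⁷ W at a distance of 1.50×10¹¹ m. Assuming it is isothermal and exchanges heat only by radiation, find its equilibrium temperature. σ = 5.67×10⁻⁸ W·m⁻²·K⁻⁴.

First find the stellar flux at distance d: S = L/(4πd²) = 2.53×10²⁷/(4π·(1.50×10¹¹)²) = 8948 W/m².
For an isothermal sphere, absorbed (1−a)S·πr² = emitted σ·4πr²·T⁴, so T⁴ = (1−a)S/(4σ).
T⁴ = 1.00·8948/(4·5.67×10⁻⁸) = 3.945×10¹⁰ K⁴.

T ≈ 446 K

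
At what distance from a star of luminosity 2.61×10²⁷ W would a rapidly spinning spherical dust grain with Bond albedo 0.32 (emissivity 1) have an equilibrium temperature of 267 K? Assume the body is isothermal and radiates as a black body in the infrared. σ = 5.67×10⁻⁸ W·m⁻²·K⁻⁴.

d ≈ 3.50×10¹¹ m

For an isothermal black-emitting sphere, (1−a)S·πr² = σ·4πr²·T⁴ ⇒ S = 4σT⁴/(1−a).
S = 4·5.67×10⁻⁸·(267)⁴/0.680 = 1695 W/m².
Flux falls as S = L/(4πd²), so d = √(L/(4πS)) = √(2.61×10²⁷/(4π·1695)).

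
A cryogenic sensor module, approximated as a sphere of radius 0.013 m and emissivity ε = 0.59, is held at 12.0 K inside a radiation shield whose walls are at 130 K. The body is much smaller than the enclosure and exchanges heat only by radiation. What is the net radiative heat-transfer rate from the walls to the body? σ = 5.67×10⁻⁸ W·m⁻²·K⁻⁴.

For a small grey body in a large enclosure: P_net = εσA(T_body⁴ − T_wall⁴).
A = 4πr² = 0.002124 m²; T_body⁴ − T_wall⁴ = 20740 − 2.856×10⁸ = -2.856×10⁸ K⁴.
|P_net| = 0.59·5.67×10⁻⁸·0.002124·2.856×10⁸.

P_net ≈ 0.0203 W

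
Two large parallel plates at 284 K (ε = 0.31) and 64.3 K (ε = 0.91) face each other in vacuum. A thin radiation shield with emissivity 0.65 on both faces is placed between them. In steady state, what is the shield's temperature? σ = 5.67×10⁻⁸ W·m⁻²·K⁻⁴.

In steady state the net flux on the hot side equals that on the cold side.
σ(T₁⁴−T_s⁴)/D₁ = σ(T_s⁴−T₂⁴)/D₂, with D₁ = 1/ε₁+1/ε_s−1 = 3.764, D₂ = 1/ε_s+1/ε₂−1 = 1.637.
Solve for T_s⁴: T_s⁴ = (D₂·T₁⁴ + D₁·T₂⁴)/(D₁+D₂) = 1.984×10⁹ K⁴.

T_s ≈ 211 K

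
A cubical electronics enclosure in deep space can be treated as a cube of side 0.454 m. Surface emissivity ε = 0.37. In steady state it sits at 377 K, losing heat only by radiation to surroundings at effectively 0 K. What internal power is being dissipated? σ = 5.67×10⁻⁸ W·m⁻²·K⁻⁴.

Steady state: P = εσA T⁴.
A = 6L² = 1.237 m²; T⁴ = (377)⁴ = 2.020×10¹⁰ K⁴.
P = 0.37 × 5.67×10⁻⁸ × 1.237 × 2.020×10¹⁰.

P ≈ 524 W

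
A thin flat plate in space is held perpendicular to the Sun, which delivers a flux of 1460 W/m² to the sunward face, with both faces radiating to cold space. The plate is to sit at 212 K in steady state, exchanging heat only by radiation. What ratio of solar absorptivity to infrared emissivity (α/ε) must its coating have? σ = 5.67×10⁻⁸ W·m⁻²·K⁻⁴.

Balance: αS·A = εσ·2A·T⁴ ⇒ α/ε = 2σT⁴/S.
α/ε = 2·5.67×10⁻⁸·(212)⁴/1460 = 2·5.67×10⁻⁸·2.020×10⁹/1460.

α/ε ≈ 0.157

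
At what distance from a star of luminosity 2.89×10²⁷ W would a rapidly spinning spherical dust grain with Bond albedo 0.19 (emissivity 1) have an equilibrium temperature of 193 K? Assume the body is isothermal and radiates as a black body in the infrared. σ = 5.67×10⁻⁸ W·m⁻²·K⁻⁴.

d ≈ 7.69×10¹¹ m

For an isothermal black-emitting sphere, (1−a)S·πr² = σ·4πr²·T⁴ ⇒ S = 4σT⁴/(1−a).
S = 4·5.67×10⁻⁸·(193)⁴/0.810 = 388.5 W/m².
Flux falls as S = L/(4πd²), so d = √(L/(4πS)) = √(2.89×10²⁷/(4π·388.5)).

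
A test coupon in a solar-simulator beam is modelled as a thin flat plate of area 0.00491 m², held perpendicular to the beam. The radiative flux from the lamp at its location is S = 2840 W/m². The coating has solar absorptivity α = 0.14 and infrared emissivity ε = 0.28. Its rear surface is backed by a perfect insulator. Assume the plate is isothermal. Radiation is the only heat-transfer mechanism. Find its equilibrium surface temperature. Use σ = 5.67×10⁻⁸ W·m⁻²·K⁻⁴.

At equilibrium, absorbed power = emitted power.
Absorbing cross-section = A = 0.004910 m²; emitting surface = A = 0.004910 m² (ratio 1).
αS·A_cross = εσ·A_surf·T⁴  ⇒  T⁴ = αS/(ε·1σ).
T⁴ = 0.140·2840/(0.28·1·5.67×10⁻⁸) = 2.504×10¹⁰ K⁴.
T = (2.504×10¹⁰)^(1/4).

T ≈ 398 K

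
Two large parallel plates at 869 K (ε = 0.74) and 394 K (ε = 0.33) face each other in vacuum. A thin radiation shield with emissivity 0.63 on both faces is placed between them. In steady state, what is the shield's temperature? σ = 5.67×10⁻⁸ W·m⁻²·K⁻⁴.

In steady state the net flux on the hot side equals that on the cold side.
σ(T₁⁴−T_s⁴)/D₁ = σ(T_s⁴−T₂⁴)/D₂, with D₁ = 1/ε₁+1/ε_s−1 = 1.939, D₂ = 1/ε_s+1/ε₂−1 = 3.618.
Solve for T_s⁴: T_s⁴ = (D₂·T₁⁴ + D₁·T₂⁴)/(D₁+D₂) = 3.797×10¹¹ K⁴.

T_s ≈ 785 K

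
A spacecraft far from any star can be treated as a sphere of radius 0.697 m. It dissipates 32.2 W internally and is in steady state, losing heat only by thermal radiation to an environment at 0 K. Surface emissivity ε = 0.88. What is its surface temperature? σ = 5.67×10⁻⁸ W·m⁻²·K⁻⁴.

Steady state: internal power = radiated power, P = εσA T⁴.
Radiating area A = 4πr² = 6.105 m².
T⁴ = P/(εσA) = 32.2/(0.88·5.67×10⁻⁸·6.105) = 1.057×10⁸ K⁴.
T = (1.057×10⁸)^(1/4).

T ≈ 101 K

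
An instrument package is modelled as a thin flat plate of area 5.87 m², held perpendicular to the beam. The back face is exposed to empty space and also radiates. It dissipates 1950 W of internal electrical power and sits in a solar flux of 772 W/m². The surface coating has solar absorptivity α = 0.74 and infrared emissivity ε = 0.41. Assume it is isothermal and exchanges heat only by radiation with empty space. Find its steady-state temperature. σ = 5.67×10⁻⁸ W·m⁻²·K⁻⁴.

T ≈ 373 K

At steady state, absorbed solar power + internal power = radiated power.
Absorbed: α·S·A_cross = 0.74·772·5.870 = 3353 W (cross-section A).
Total input = 3353 + 1950 = 5303 W.
Radiated: εσ·A_surf·T⁴ with A_surf = 2A = 11.74 m².
T⁴ = 5303/(0.41·5.67×10⁻⁸·11.74) = 1.943×10¹⁰ K⁴.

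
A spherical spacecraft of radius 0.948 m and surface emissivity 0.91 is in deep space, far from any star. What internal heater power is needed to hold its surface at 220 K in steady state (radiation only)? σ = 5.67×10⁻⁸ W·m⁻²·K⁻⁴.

P ≈ 1370 W

P = εσ·4πr²·T⁴.
4πr² = 11.29 m²; T⁴ = 2.343×10⁹ K⁴.
P = 0.91·5.67×10⁻⁸·11.29·2.343×10⁹.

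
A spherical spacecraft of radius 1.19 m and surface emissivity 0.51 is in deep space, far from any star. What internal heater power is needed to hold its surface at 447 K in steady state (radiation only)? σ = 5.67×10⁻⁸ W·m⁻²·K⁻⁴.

P = εσ·4πr²·T⁴.
4πr² = 17.80 m²; T⁴ = 3.992×10¹⁰ K⁴.
P = 0.51·5.67×10⁻⁸·17.80·3.992×10¹⁰.

P ≈ 20500 W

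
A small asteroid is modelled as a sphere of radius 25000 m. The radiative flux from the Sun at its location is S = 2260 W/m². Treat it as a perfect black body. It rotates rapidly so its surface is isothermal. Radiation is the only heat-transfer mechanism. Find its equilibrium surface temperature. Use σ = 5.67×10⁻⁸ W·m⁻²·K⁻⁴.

T ≈ 316 K

At equilibrium, absorbed power = emitted power.
Absorbing cross-section = πr² = 1.963×10⁹ m²; emitting surface = 4πr² = 7.854×10⁹ m² (ratio 4).
S·A_cross = εσ·A_surf·T⁴  ⇒  T⁴ = S/(4σ).
T⁴ = 1.00·2260/(4·5.67×10⁻⁸) = 9.965×10⁹ K⁴.
T = (9.965×10⁹)^(1/4).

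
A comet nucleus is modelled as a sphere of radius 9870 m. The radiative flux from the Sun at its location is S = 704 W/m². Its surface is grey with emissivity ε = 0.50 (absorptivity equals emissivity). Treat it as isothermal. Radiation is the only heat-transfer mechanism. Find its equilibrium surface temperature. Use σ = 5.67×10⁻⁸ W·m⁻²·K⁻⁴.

At equilibrium, absorbed power = emitted power.
Absorbing cross-section = πr² = 3.060×10⁸ m²; emitting surface = 4πr² = 1.224×10⁹ m² (ratio 4).
εS·A_cross = εσ·A_surf·T⁴  ⇒  T⁴ = S/(4σ)   (ε cancels).
T⁴ = 704/(4·5.67×10⁻⁸) = 3.104×10⁹ K⁴.
T = (3.104×10⁹)^(1/4).

T ≈ 236 K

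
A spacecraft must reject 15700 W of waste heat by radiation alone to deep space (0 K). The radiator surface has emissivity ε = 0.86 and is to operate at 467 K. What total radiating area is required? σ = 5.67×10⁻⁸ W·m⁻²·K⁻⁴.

A ≈ 6.77 m²

P = εσA T⁴ ⇒ A = P/(εσT⁴).
T⁴ = 4.756×10¹⁰ K⁴.
A = 15700/(0.86 × 5.67×10⁻⁸ × 4.756×10¹⁰).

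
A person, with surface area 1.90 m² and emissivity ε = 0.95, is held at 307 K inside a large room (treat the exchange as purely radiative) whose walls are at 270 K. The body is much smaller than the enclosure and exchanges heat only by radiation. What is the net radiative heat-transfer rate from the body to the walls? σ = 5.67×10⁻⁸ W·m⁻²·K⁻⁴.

P_net ≈ 365 W

For a small grey body in a large enclosure: P_net = εσA(T_body⁴ − T_wall⁴).
A = 1.90 m²; T_body⁴ − T_wall⁴ = 8.883×10⁹ − 5.314×10⁹ = 3.568×10⁹ K⁴.
|P_net| = 0.95·5.67×10⁻⁸·1.900·3.568×10⁹.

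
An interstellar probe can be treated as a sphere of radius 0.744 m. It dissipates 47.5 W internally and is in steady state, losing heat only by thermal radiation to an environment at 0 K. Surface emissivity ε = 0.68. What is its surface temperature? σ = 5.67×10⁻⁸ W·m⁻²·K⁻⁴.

T ≈ 115 K

Steady state: internal power = radiated power, P = εσA T⁴.
Radiating area A = 4πr² = 6.956 m².
T⁴ = P/(εσA) = 47.5/(0.68·5.67×10⁻⁸·6.956) = 1.771×10⁸ K⁴.
T = (1.771×10⁸)^(1/4).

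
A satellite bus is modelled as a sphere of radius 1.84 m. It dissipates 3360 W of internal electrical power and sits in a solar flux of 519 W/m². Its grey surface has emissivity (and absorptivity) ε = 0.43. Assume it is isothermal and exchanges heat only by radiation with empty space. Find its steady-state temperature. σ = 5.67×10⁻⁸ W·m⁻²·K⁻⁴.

T ≈ 273 K

At steady state, absorbed solar power + internal power = radiated power.
Absorbed: α·S·A_cross = 0.43·519·10.64 = 2374 W (cross-section πr²).
Total input = 2374 + 3360 = 5734 W.
Radiated: εσ·A_surf·T⁴ with A_surf = 4πr² = 42.54 m².
T⁴ = 5734/(0.43·5.67×10⁻⁸·42.54) = 5.528×10⁹ K⁴.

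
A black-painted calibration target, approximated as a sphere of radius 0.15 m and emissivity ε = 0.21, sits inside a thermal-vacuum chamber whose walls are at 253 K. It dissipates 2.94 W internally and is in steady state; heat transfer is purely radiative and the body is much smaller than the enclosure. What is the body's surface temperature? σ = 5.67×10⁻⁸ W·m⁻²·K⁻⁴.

For a small grey body in a large enclosure, net radiated power = εσA(T⁴ − T_w⁴).
Steady state: P = εσA(T⁴ − T_w⁴) with A = 4πr² = 0.2827 m².
T⁴ = P/(εσA) + T_w⁴ = 2.94/(0.21·5.67×10⁻⁸·0.2827) + (253)⁴
    = 8.733×10⁸ + 4.097×10⁹ = 4.970×10⁹ K⁴.

T ≈ 266 K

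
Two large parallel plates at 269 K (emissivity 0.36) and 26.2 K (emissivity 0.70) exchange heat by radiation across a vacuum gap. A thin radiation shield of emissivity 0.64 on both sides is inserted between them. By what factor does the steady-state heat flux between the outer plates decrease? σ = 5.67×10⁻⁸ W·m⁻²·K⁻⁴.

Without shield: q₀ = σΔ(T⁴)/(1/ε₁+1/ε₂−1) with denominator 3.206.
With shield the two gaps are in series; the resistances add: (1/ε₁+1/ε_s−1)+(1/ε_s+1/ε₂−1) = 3.340+1.991 = 5.331.
Heat-flux ratio q₀/q = 5.331/3.206.

factor ≈ 1.66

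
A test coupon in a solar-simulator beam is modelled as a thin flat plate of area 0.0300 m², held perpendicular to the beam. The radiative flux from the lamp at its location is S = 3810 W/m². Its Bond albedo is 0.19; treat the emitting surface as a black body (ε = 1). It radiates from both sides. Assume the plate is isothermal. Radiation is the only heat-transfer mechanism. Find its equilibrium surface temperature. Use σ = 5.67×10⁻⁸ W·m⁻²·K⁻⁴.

T ≈ 406 K

At equilibrium, absorbed power = emitted power.
Absorbing cross-section = A = 0.03000 m²; emitting surface = 2A = 0.06000 m² (ratio 2).
(1−a)S·A_cross = εσ·A_surf·T⁴  ⇒  T⁴ = (1−a)S/(2σ).
T⁴ = 0.810·3810/(2·5.67×10⁻⁸) = 2.721×10¹⁰ K⁴.
T = (2.721×10¹⁰)^(1/4).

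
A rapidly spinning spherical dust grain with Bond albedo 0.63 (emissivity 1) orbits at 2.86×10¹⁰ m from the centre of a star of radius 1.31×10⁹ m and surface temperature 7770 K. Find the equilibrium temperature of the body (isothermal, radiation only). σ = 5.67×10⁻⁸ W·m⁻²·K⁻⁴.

The star's surface emits σT_*⁴; at distance d the flux is S = σT_*⁴(R_*/d)².
S = 5.67×10⁻⁸·(7770)⁴·(1.31×10⁹/2.86×10¹⁰)² = 4.336×10⁵ W/m².
For an isothermal sphere T⁴ = (1−a)S/(4σ) = 7.074×10¹¹ K⁴.

T ≈ 917 K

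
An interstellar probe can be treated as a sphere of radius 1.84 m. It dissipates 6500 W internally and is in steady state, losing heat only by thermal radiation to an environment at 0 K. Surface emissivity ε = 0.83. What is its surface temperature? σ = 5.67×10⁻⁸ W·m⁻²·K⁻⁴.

Steady state: internal power = radiated power, P = εσA T⁴.
Radiating area A = 4πr² = 42.54 m².
T⁴ = P/(εσA) = 6500/(0.83·5.67×10⁻⁸·42.54) = 3.246×10⁹ K⁴.
T = (3.246×10⁹)^(1/4).

T ≈ 239 K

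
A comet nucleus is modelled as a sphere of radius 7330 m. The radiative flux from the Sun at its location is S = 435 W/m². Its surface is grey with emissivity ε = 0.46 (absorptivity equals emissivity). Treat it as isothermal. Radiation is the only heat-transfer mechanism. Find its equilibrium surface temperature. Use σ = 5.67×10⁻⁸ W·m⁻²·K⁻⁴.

At equilibrium, absorbed power = emitted power.
Absorbing cross-section = πr² = 1.688×10⁸ m²; emitting surface = 4πr² = 6.752×10⁸ m² (ratio 4).
εS·A_cross = εσ·A_surf·T⁴  ⇒  T⁴ = S/(4σ)   (ε cancels).
T⁴ = 435/(4·5.67×10⁻⁸) = 1.918×10⁹ K⁴.
T = (1.918×10⁹)^(1/4).

T ≈ 209 K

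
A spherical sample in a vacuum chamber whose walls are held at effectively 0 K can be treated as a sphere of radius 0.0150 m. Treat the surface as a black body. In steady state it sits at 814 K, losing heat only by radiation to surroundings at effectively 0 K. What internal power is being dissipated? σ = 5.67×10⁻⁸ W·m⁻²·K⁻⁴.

P ≈ 70.4 W

Steady state: P = εσA T⁴.
A = 4πr² = 0.002827 m²; T⁴ = (814)⁴ = 4.390×10¹¹ K⁴.
P = 1.0 × 5.67×10⁻⁸ × 0.002827 × 4.390×10¹¹.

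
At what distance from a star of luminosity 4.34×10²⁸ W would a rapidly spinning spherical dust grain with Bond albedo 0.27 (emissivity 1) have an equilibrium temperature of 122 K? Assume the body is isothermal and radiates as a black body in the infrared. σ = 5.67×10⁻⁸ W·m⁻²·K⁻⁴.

d ≈ 7.08×10¹² m

For an isothermal black-emitting sphere, (1−a)S·πr² = σ·4πr²·T⁴ ⇒ S = 4σT⁴/(1−a).
S = 4·5.67×10⁻⁸·(122)⁴/0.730 = 68.83 W/m².
Flux falls as S = L/(4πd²), so d = √(L/(4πS)) = √(4.34×10²⁸/(4π·68.83)).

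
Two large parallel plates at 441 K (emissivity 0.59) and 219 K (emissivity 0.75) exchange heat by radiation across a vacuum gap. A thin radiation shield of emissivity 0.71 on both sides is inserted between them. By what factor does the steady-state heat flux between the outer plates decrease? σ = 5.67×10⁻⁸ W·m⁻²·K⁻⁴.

factor ≈ 1.90

Without shield: q₀ = σΔ(T⁴)/(1/ε₁+1/ε₂−1) with denominator 2.028.
With shield the two gaps are in series; the resistances add: (1/ε₁+1/ε_s−1)+(1/ε_s+1/ε₂−1) = 2.103+1.742 = 3.845.
Heat-flux ratio q₀/q = 3.845/2.028.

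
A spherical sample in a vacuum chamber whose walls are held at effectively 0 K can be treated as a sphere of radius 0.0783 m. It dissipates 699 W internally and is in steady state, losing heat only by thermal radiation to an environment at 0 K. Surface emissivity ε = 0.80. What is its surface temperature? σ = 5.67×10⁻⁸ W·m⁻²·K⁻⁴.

Steady state: internal power = radiated power, P = εσA T⁴.
Radiating area A = 4πr² = 0.07704 m².
T⁴ = P/(εσA) = 699/(0.80·5.67×10⁻⁸·0.07704) = 2.000×10¹¹ K⁴.
T = (2.000×10¹¹)^(1/4).

T ≈ 669 K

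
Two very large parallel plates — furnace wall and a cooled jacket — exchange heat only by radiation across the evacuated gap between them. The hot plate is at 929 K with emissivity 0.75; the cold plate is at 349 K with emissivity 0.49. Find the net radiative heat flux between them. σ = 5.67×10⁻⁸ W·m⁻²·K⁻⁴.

For two infinite grey parallel plates, q = σ(T₁⁴ − T₂⁴)/(1/ε₁ + 1/ε₂ − 1).
T₁⁴ − T₂⁴ = 7.448×10¹¹ − 1.484×10¹⁰ = 7.300×10¹¹ K⁴.
1/ε₁ + 1/ε₂ − 1 = 1.333 + 2.041 − 1 = 2.374.
q = 5.67×10⁻⁸ × 7.300×10¹¹ / 2.374.

q ≈ 17400 W/m²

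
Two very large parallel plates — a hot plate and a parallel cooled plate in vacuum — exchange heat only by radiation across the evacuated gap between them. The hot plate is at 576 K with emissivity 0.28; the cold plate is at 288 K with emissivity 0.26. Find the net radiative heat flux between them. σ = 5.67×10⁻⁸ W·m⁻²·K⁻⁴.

q ≈ 912 W/m²

For two infinite grey parallel plates, q = σ(T₁⁴ − T₂⁴)/(1/ε₁ + 1/ε₂ − 1).
T₁⁴ − T₂⁴ = 1.101×10¹¹ − 6.880×10⁹ = 1.032×10¹¹ K⁴.
1/ε₁ + 1/ε₂ − 1 = 3.571 + 3.846 − 1 = 6.418.
q = 5.67×10⁻⁸ × 1.032×10¹¹ / 6.418.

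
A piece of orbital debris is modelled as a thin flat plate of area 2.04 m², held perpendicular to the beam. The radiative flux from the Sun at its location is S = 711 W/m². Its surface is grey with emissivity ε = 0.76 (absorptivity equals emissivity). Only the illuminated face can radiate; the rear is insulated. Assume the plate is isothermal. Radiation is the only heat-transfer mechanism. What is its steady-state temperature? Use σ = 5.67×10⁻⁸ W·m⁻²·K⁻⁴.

At equilibrium, absorbed power = emitted power.
Absorbing cross-section = A = 2.040 m²; emitting surface = A = 2.040 m² (ratio 1).
εS·A_cross = εσ·A_surf·T⁴  ⇒  T⁴ = S/(1σ)   (ε cancels).
T⁴ = 711/(1·5.67×10⁻⁸) = 1.254×10¹⁰ K⁴.
T = (1.254×10¹⁰)^(1/4).

T ≈ 335 K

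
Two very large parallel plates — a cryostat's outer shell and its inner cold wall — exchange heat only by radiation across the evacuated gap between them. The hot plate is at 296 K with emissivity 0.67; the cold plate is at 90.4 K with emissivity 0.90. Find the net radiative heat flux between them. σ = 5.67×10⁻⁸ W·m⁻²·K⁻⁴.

q ≈ 269 W/m²

For two infinite grey parallel plates, q = σ(T₁⁴ − T₂⁴)/(1/ε₁ + 1/ε₂ − 1).
T₁⁴ − T₂⁴ = 7.677×10⁹ − 6.678×10⁷ = 7.610×10⁹ K⁴.
1/ε₁ + 1/ε₂ − 1 = 1.493 + 1.111 − 1 = 1.604.
q = 5.67×10⁻⁸ × 7.610×10⁹ / 1.604.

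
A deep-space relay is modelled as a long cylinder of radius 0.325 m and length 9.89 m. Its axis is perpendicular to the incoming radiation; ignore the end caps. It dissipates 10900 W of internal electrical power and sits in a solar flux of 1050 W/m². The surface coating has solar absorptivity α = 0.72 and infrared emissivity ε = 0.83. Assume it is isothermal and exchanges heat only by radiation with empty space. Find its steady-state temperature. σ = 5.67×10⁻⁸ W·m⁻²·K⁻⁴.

T ≈ 359 K

At steady state, absorbed solar power + internal power = radiated power.
Absorbed: α·S·A_cross = 0.72·1050·6.429 = 4860 W (cross-section 2rL).
Total input = 4860 + 10900 = 15760 W.
Radiated: εσ·A_surf·T⁴ with A_surf = 2πrL = 20.20 m².
T⁴ = 15760/(0.83·5.67×10⁻⁸·20.20) = 1.658×10¹⁰ K⁴.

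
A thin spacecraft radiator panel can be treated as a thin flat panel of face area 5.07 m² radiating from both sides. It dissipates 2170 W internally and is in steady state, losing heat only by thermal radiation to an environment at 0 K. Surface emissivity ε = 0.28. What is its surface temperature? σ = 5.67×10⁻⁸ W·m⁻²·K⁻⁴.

T ≈ 341 K

Steady state: internal power = radiated power, P = εσA T⁴.
Radiating area A = 2·5.07 = 10.14 m².
T⁴ = P/(εσA) = 2170/(0.28·5.67×10⁻⁸·10.14) = 1.348×10¹⁰ K⁴.
T = (1.348×10¹⁰)^(1/4).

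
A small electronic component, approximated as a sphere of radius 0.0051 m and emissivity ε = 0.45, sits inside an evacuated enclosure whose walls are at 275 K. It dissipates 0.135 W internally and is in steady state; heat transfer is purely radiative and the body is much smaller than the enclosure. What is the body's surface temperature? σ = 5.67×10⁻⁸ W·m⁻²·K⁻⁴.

T ≈ 385 K

For a small grey body in a large enclosure, net radiated power = εσA(T⁴ − T_w⁴).
Steady state: P = εσA(T⁴ − T_w⁴) with A = 4πr² = 3.269×10⁻⁴ m².
T⁴ = P/(εσA) + T_w⁴ = 0.135/(0.45·5.67×10⁻⁸·3.269×10⁻⁴) + (275)⁴
    = 1.619×10¹⁰ + 5.719×10⁹ = 2.191×10¹⁰ K⁴.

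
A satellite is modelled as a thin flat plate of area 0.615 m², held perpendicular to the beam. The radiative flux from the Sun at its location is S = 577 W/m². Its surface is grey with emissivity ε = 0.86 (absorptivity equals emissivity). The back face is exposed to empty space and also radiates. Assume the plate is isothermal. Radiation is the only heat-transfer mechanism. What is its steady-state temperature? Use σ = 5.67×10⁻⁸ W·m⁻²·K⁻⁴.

At equilibrium, absorbed power = emitted power.
Absorbing cross-section = A = 0.6150 m²; emitting surface = 2A = 1.230 m² (ratio 2).
εS·A_cross = εσ·A_surf·T⁴  ⇒  T⁴ = S/(2σ)   (ε cancels).
T⁴ = 577/(2·5.67×10⁻⁸) = 5.088×10⁹ K⁴.
T = (5.088×10⁹)^(1/4).

T ≈ 267 K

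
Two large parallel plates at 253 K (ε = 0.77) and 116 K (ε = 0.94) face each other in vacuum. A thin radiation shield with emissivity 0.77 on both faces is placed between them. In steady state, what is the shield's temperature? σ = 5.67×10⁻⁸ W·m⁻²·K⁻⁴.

T_s ≈ 211 K

In steady state the net flux on the hot side equals that on the cold side.
σ(T₁⁴−T_s⁴)/D₁ = σ(T_s⁴−T₂⁴)/D₂, with D₁ = 1/ε₁+1/ε_s−1 = 1.597, D₂ = 1/ε_s+1/ε₂−1 = 1.363.
Solve for T_s⁴: T_s⁴ = (D₂·T₁⁴ + D₁·T₂⁴)/(D₁+D₂) = 1.984×10⁹ K⁴.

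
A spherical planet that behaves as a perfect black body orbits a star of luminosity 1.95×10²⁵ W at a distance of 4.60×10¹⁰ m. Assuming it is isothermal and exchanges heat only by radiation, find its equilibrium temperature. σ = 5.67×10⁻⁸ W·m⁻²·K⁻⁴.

First find the stellar flux at distance d: S = L/(4πd²) = 1.95×10²⁵/(4π·(4.60×10¹⁰)²) = 733.3 W/m².
For an isothermal sphere, absorbed (1−a)S·πr² = emitted σ·4πr²·T⁴, so T⁴ = (1−a)S/(4σ).
T⁴ = 1.00·733.3/(4·5.67×10⁻⁸) = 3.233×10⁹ K⁴.

T ≈ 238 K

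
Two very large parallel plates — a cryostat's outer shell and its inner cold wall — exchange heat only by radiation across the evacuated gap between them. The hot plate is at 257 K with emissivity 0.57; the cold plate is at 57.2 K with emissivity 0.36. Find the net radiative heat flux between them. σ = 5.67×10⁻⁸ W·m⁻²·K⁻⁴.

q ≈ 69.9 W/m²

For two infinite grey parallel plates, q = σ(T₁⁴ − T₂⁴)/(1/ε₁ + 1/ε₂ − 1).
T₁⁴ − T₂⁴ = 4.362×10⁹ − 1.070×10⁷ = 4.352×10⁹ K⁴.
1/ε₁ + 1/ε₂ − 1 = 1.754 + 2.778 − 1 = 3.532.
q = 5.67×10⁻⁸ × 4.352×10⁹ / 3.532.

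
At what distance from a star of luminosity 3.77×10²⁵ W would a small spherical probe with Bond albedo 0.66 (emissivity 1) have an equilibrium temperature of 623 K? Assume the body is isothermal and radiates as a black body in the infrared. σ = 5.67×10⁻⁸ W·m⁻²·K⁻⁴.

d ≈ 5.46×10⁹ m

For an isothermal black-emitting sphere, (1−a)S·πr² = σ·4πr²·T⁴ ⇒ S = 4σT⁴/(1−a).
S = 4·5.67×10⁻⁸·(623)⁴/0.340 = 1.005×10⁵ W/m².
Flux falls as S = L/(4πd²), so d = √(L/(4πS)) = √(3.77×10²⁵/(4π·1.005×10⁵)).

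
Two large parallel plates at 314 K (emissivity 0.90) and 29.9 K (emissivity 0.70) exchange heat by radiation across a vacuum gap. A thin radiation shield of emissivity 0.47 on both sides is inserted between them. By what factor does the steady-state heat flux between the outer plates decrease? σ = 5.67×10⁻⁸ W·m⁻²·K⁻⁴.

factor ≈ 3.11

Without shield: q₀ = σΔ(T⁴)/(1/ε₁+1/ε₂−1) with denominator 1.540.
With shield the two gaps are in series; the resistances add: (1/ε₁+1/ε_s−1)+(1/ε_s+1/ε₂−1) = 2.239+2.556 = 4.795.
Heat-flux ratio q₀/q = 4.795/1.540.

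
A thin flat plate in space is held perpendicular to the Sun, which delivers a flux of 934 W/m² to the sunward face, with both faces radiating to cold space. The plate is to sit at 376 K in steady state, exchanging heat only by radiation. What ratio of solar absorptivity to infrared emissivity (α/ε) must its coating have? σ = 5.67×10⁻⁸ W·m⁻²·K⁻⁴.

α/ε ≈ 2.43

Balance: αS·A = εσ·2A·T⁴ ⇒ α/ε = 2σT⁴/S.
α/ε = 2·5.67×10⁻⁸·(376)⁴/934 = 2·5.67×10⁻⁸·1.999×10¹⁰/934.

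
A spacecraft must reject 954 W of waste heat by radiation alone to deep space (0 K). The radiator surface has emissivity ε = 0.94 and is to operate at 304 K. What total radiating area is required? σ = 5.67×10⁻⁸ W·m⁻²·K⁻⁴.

A ≈ 2.10 m²

P = εσA T⁴ ⇒ A = P/(εσT⁴).
T⁴ = 8.541×10⁹ K⁴.
A = 954/(0.94 × 5.67×10⁻⁸ × 8.541×10⁹).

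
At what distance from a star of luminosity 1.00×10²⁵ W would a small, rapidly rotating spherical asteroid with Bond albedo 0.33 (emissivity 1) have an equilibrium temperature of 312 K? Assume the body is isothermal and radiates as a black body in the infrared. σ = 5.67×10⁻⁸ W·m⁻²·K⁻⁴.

For an isothermal black-emitting sphere, (1−a)S·πr² = σ·4πr²·T⁴ ⇒ S = 4σT⁴/(1−a).
S = 4·5.67×10⁻⁸·(312)⁴/0.670 = 3208 W/m².
Flux falls as S = L/(4πd²), so d = √(L/(4πS)) = √(1.00×10²⁵/(4π·3208)).

d ≈ 1.58×10¹⁰ m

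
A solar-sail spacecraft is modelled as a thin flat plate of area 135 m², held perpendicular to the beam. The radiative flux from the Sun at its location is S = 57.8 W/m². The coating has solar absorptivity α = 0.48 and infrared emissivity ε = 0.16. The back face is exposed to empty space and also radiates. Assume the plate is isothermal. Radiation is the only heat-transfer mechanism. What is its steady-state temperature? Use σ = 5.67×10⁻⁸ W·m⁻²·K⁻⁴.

At equilibrium, absorbed power = emitted power.
Absorbing cross-section = A = 135.0 m²; emitting surface = 2A = 270.0 m² (ratio 2).
αS·A_cross = εσ·A_surf·T⁴  ⇒  T⁴ = αS/(ε·2σ).
T⁴ = 0.480·57.8/(0.16·2·5.67×10⁻⁸) = 1.529×10⁹ K⁴.
T = (1.529×10⁹)^(1/4).

T ≈ 198 K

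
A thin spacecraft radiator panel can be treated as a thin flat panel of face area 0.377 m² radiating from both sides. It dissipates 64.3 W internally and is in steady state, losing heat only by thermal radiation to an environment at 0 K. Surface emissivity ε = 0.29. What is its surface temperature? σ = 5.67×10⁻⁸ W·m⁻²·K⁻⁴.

T ≈ 268 K

Steady state: internal power = radiated power, P = εσA T⁴.
Radiating area A = 2·0.377 = 0.7540 m².
T⁴ = P/(εσA) = 64.3/(0.29·5.67×10⁻⁸·0.7540) = 5.186×10⁹ K⁴.
T = (5.186×10⁹)^(1/4).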